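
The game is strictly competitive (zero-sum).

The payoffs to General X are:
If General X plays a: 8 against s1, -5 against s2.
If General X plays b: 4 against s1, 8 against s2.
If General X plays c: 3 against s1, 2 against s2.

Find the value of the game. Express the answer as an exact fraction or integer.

Row c is strictly dominated by row b, so General X never plays it.
The remaining 2×2 game on (a, b) × (s1, s2) has no saddle point. Let General X play a with probability p; indifference gives 8p + 4(1−p) = −5p + 8(1−p), so p = 4/17.
Similarly General Y's optimal q on s1 is 13/17, and the value is 8·(13/17) + (-5)·(4/17) = 84/17.

84/17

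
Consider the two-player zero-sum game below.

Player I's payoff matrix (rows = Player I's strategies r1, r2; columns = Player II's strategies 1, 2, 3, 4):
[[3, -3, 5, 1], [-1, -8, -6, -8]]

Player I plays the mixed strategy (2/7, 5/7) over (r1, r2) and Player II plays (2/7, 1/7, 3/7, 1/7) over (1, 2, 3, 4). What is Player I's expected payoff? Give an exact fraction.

-142/49

Against (2/7, 1/7, 3/7, 1/7), each row's expected payoff is r1: 19/7; r2: -36/7.
Taking the (2/7, 5/7)-weighted average: (2/7)·(19/7) + (5/7)·(-36/7) = -142/49.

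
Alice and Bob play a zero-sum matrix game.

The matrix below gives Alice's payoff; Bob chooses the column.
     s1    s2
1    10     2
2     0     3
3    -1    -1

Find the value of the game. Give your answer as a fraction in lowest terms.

30/11

Row 3 is strictly dominated by row 2, so Alice never plays it.
The remaining 2×2 game on (1, 2) × (s1, s2) has no saddle point. Let Alice play 1 with probability p; indifference gives 10p = 2p + 3(1−p), so p = 3/11.
Similarly Bob's optimal q on s1 is 1/11, and the value is 10·(1/11) + (2)·(10/11) = 30/11.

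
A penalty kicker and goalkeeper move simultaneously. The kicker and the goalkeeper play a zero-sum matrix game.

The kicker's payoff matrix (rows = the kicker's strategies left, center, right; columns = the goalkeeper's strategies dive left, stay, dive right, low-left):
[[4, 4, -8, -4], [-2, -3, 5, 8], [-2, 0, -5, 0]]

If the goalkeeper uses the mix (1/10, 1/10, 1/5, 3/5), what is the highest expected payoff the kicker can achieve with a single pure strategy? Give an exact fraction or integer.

left: (4)·(1/10) + (4)·(1/10) + (-8)·(1/5) + (-4)·(3/5) = -16/5.
center: (-2)·(1/10) + (-3)·(1/10) + (5)·(1/5) + (8)·(3/5) = 53/10.
right: (-2)·(1/10) + (0)·(1/10) + (-5)·(1/5) + (0)·(3/5) = -6/5.
The best pure response is center with expected payoff 53/10.

53/10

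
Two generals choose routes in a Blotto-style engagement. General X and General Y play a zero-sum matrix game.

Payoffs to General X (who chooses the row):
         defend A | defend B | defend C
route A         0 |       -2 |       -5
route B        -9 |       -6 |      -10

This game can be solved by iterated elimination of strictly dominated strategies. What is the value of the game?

Row route B is strictly dominated by row route A (0>-9, -2>-6, -5>-10); eliminate route B.
Column defend A is strictly dominated by defend B for General Y (-2<0); eliminate defend A.
Column defend B is strictly dominated by defend C for General Y (-5<-2); eliminate defend B.
Only (route A, defend C) remains, with payoff -5.

-5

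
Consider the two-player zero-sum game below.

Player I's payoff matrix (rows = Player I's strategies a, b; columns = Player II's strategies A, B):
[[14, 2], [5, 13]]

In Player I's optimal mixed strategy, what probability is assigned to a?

Row minima are 2 and 5, so Player I's maximin is 5; column maxima are 14 and 13, so Player II's minimax is 13. These differ, so the equilibrium is in mixed strategies.
Let Player I play a with probability p. Player II is indifferent when 14p + 5(1−p) = 2p + 13(1−p), giving p = 2/5.

2/5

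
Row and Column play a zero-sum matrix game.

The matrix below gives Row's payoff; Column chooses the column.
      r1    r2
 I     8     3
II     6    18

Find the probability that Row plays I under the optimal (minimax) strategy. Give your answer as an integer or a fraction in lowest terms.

Row minima are 3 and 6, so Row's maximin is 6; column maxima are 8 and 18, so Column's minimax is 8. These differ, so the equilibrium is in mixed strategies.
Let Row play I with probability p. Column is indifferent when 8p + 6(1−p) = 3p + 18(1−p), giving p = 12/17.

12/17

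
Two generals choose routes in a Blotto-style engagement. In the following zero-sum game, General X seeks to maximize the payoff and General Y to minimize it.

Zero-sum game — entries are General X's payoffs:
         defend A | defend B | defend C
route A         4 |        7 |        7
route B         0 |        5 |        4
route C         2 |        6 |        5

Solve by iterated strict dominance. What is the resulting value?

4

Column defend B is strictly dominated by defend A for General Y (4<7, 0<5, 2<6); eliminate defend B.
Row route C is strictly dominated by row route A (4>2, 7>5); eliminate route C.
Column defend C is strictly dominated by defend A for General Y (4<7, 0<4); eliminate defend C.
Row route B is strictly dominated by row route A (4>0); eliminate route B.
Only (route A, defend A) remains, with payoff 4.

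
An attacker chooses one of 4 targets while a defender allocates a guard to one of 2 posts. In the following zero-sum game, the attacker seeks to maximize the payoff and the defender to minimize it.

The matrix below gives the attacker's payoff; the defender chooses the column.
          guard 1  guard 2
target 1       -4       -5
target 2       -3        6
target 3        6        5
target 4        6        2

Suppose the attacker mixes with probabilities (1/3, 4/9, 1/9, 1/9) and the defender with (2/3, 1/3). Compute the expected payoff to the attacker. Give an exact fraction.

Against (2/3, 1/3), each row's expected payoff is target 1: -13/3; target 2: 0; target 3: 17/3; target 4: 14/3.
Taking the (1/3, 4/9, 1/9, 1/9)-weighted average: (1/3)·(-13/3) + (4/9)·(0) + (1/9)·(17/3) + (1/9)·(14/3) = -8/27.

-8/27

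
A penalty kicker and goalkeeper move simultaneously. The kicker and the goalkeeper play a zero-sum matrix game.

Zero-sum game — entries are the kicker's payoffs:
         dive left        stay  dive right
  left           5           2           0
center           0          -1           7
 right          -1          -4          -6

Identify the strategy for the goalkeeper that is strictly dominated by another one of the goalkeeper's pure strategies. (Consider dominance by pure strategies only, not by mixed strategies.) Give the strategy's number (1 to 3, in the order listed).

1

The goalkeeper prefers columns that give the kicker less. Compare dive left with stay: 2 < 5, -1 < 0, -4 < -1.
So stay strictly dominates dive left for the goalkeeper; dive left is strictly dominated.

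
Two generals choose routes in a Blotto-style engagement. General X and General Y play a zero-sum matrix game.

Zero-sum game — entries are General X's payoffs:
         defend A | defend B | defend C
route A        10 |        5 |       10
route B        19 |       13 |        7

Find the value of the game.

Column defend A is strictly dominated by defend B for General Y (it gives General X more in every row).
The remaining 2×2 game on (route A, route B) × (defend B, defend C) has no saddle point. Let General X play route A with probability p; indifference gives 5p + 13(1−p) = 10p + 7(1−p), so p = 6/11.
Similarly General Y's optimal q on defend B is 3/11, and the value is 5·(3/11) + (10)·(8/11) = 95/11.

95/11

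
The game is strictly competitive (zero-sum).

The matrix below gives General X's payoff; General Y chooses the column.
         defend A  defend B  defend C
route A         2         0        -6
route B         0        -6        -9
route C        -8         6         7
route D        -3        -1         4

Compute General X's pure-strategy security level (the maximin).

-3

The worst-case payoff for each row is route A: -6, route B: -9, route C: -8, route D: -3.
The best of these is -3.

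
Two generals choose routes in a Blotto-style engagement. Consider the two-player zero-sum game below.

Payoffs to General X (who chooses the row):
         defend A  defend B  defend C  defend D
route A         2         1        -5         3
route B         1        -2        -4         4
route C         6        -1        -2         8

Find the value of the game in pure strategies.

Row minima: -5, -4, -2 → General X's maximin is -2.
Column maxima: 6, 1, -2, 8 → General Y's minimax is -2.
They coincide at (route C, defend C), so the value is -2.

-2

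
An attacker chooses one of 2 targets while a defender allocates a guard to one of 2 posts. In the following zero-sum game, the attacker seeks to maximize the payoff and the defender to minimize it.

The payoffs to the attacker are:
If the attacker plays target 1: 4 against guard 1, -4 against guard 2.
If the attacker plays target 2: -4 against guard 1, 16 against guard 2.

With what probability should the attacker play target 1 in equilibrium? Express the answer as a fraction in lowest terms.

Row minima are -4 and -4, so the attacker's maximin is -4; column maxima are 4 and 16, so the defender's minimax is 4. These differ, so the equilibrium is in mixed strategies.
Let the attacker play target 1 with probability p. The defender is indifferent when 4p − 4(1−p) = −4p + 16(1−p), giving p = 5/7.

5/7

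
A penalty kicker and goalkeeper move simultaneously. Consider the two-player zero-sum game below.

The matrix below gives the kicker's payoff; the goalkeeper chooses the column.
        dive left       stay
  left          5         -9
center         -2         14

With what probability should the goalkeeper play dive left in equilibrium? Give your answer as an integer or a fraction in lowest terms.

23/30

Row minima are -9 and -2, so the kicker's maximin is -2; column maxima are 5 and 14, so the goalkeeper's minimax is 5. These differ, so the equilibrium is in mixed strategies.
Let the goalkeeper play dive left with probability q. The kicker is indifferent when 5q − 9(1−q) = −2q + 14(1−q), giving q = 23/30.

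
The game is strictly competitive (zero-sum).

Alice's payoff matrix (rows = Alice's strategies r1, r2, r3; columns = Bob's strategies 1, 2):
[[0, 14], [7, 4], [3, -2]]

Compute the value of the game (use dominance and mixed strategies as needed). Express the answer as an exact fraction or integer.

98/17

Row r3 is strictly dominated by row r2, so Alice never plays it.
The remaining 2×2 game on (r1, r2) × (1, 2) has no saddle point. Let Alice play r1 with probability p; indifference gives 7(1−p) = 14p + 4(1−p), so p = 3/17.
Similarly Bob's optimal q on 1 is 10/17, and the value is 0·(10/17) + (14)·(7/17) = 98/17.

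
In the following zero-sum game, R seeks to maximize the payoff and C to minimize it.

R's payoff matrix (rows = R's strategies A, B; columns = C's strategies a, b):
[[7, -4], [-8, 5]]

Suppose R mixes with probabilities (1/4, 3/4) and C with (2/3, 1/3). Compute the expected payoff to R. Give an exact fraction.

-23/12

Against (2/3, 1/3), each row's expected payoff is A: 10/3; B: -11/3.
Taking the (1/4, 3/4)-weighted average: (1/4)·(10/3) + (3/4)·(-11/3) = -23/12.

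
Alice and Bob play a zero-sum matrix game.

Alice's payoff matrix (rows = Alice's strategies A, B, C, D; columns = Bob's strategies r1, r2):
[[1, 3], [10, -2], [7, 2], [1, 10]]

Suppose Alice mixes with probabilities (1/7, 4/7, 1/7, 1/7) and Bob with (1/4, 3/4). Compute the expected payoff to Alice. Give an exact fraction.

5/2

Against (1/4, 3/4), each row's expected payoff is A: 5/2; B: 1; C: 13/4; D: 31/4.
Taking the (1/7, 4/7, 1/7, 1/7)-weighted average: (1/7)·(5/2) + (4/7)·(1) + (1/7)·(13/4) + (1/7)·(31/4) = 5/2.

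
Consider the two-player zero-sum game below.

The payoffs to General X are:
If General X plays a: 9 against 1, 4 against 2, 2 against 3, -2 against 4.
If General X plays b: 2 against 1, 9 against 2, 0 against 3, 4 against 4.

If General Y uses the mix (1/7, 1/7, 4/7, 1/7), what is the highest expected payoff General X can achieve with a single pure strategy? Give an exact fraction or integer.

a: (9)·(1/7) + (4)·(1/7) + (2)·(4/7) + (-2)·(1/7) = 19/7.
b: (2)·(1/7) + (9)·(1/7) + (0)·(4/7) + (4)·(1/7) = 15/7.
The best pure response is a with expected payoff 19/7.

19/7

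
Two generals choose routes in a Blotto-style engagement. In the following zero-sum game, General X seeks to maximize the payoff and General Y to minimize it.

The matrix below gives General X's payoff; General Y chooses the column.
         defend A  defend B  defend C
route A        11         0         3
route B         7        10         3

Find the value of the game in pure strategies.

Row minima: 0, 3 → General X's maximin is 3.
Column maxima: 11, 10, 3 → General Y's minimax is 3.
They coincide at (route B, defend C), so the value is 3.

3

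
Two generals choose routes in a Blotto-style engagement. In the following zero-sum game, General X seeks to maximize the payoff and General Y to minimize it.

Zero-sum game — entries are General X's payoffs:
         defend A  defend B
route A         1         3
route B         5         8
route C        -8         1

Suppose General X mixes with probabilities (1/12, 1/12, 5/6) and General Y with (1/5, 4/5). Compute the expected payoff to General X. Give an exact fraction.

1/6

Against (1/5, 4/5), each row's expected payoff is route A: 13/5; route B: 37/5; route C: -4/5.
Taking the (1/12, 1/12, 5/6)-weighted average: (1/12)·(13/5) + (1/12)·(37/5) + (5/6)·(-4/5) = 1/6.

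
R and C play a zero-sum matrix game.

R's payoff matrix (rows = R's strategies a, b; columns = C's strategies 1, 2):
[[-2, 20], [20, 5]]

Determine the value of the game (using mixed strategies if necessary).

Row minima are -2 and 5, so R's maximin is 5; column maxima are 20 and 20, so C's minimax is 20. These differ, so the equilibrium is in mixed strategies.
Let R play a with probability p. C is indifferent when −2p + 20(1−p) = 20p + 5(1−p), giving p = 15/37.
Let C play 1 with probability q. R is indifferent when −2q + 20(1−q) = 20q + 5(1−q), giving q = 15/37.
The value is -2·(15/37) + (20)·(22/37) = 410/37.

410/37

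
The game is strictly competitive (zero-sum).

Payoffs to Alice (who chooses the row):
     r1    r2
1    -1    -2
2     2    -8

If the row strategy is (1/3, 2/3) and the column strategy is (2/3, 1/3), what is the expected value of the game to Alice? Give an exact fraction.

Against (2/3, 1/3), each row's expected payoff is 1: -4/3; 2: -4/3.
Taking the (1/3, 2/3)-weighted average: (1/3)·(-4/3) + (2/3)·(-4/3) = -4/3.

-4/3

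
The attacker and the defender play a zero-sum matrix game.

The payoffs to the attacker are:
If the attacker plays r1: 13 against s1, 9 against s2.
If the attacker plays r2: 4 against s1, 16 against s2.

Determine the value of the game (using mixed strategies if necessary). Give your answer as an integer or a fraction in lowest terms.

43/4

Row minima are 9 and 4, so the attacker's maximin is 9; column maxima are 13 and 16, so the defender's minimax is 13. These differ, so the equilibrium is in mixed strategies.
Let the attacker play r1 with probability p. The defender is indifferent when 13p + 4(1−p) = 9p + 16(1−p), giving p = 3/4.
Let the defender play s1 with probability q. The attacker is indifferent when 13q + 9(1−q) = 4q + 16(1−q), giving q = 7/16.
The value is 13·(7/16) + (9)·(9/16) = 43/4.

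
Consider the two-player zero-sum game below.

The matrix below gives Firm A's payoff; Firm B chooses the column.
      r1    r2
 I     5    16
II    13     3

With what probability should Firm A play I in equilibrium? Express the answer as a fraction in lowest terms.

Row minima are 5 and 3, so Firm A's maximin is 5; column maxima are 13 and 16, so Firm B's minimax is 13. These differ, so the equilibrium is in mixed strategies.
Let Firm A play I with probability p. Firm B is indifferent when 5p + 13(1−p) = 16p + 3(1−p), giving p = 10/21.

10/21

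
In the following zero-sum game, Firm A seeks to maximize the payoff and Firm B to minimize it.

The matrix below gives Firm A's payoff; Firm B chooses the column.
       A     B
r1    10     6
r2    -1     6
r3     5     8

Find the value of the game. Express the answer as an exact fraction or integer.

Row r2 is strictly dominated by row r3, so Firm A never plays it.
The remaining 2×2 game on (r1, r3) × (A, B) has no saddle point. Let Firm A play r1 with probability p; indifference gives 10p + 5(1−p) = 6p + 8(1−p), so p = 3/7.
Similarly Firm B's optimal q on A is 2/7, and the value is 10·(2/7) + (6)·(5/7) = 50/7.

50/7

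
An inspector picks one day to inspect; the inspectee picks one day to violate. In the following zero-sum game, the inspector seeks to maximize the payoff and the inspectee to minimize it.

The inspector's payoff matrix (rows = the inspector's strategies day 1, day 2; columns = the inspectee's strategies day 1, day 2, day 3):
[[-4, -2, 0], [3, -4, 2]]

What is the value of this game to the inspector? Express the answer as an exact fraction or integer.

Column day 3 is strictly dominated by day 2 for the inspectee (it gives the inspector more in every row).
The remaining 2×2 game on (day 1, day 2) × (day 1, day 2) has no saddle point. Let the inspector play day 1 with probability p; indifference gives −4p + 3(1−p) = −2p − 4(1−p), so p = 7/9.
Similarly the inspectee's optimal q on day 1 is 2/9, and the value is -4·(2/9) + (-2)·(7/9) = -22/9.

-22/9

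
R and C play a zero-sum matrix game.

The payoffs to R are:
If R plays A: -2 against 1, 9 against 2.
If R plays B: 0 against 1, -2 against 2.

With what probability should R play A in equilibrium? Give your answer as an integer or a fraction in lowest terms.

Row minima are -2 and -2, so R's maximin is -2; column maxima are 0 and 9, so C's minimax is 0. These differ, so the equilibrium is in mixed strategies.
Let R play A with probability p. C is indifferent when −2p = 9p − 2(1−p), giving p = 2/13.

2/13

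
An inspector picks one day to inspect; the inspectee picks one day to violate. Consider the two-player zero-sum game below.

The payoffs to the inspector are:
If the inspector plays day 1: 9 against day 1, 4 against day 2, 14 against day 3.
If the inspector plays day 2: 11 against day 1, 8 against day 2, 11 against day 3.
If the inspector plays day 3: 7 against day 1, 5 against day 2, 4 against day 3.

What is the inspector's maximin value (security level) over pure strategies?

The worst-case payoff for each row is day 1: 4, day 2: 8, day 3: 4.
The best of these is 8.

8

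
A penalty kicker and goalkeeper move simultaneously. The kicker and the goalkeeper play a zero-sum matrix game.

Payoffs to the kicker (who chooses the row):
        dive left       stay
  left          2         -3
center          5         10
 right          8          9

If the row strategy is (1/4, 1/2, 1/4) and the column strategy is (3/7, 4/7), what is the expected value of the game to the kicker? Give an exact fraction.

Against (3/7, 4/7), each row's expected payoff is left: -6/7; center: 55/7; right: 60/7.
Taking the (1/4, 1/2, 1/4)-weighted average: (1/4)·(-6/7) + (1/2)·(55/7) + (1/4)·(60/7) = 41/7.

41/7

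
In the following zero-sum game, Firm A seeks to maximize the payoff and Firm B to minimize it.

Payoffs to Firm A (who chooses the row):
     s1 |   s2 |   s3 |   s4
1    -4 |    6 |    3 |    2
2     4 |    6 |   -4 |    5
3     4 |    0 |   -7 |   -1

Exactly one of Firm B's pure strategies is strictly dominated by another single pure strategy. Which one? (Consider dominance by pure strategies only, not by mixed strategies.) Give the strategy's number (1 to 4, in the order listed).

Firm B prefers columns that give Firm A less. Compare s2 with s3: 3 < 6, -4 < 6, -7 < 0.
So s3 strictly dominates s2 for Firm B; s2 is strictly dominated.

2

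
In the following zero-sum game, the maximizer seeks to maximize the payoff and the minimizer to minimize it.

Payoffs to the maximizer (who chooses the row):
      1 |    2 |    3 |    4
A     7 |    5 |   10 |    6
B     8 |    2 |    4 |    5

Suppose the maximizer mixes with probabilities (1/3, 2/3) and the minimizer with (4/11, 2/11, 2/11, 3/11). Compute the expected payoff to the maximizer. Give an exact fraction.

194/33

Against (4/11, 2/11, 2/11, 3/11), each row's expected payoff is A: 76/11; B: 59/11.
Taking the (1/3, 2/3)-weighted average: (1/3)·(76/11) + (2/3)·(59/11) = 194/33.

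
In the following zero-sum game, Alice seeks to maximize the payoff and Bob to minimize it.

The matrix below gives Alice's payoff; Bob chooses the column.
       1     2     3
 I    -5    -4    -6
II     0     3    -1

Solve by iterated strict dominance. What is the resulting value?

Column 1 is strictly dominated by 3 for Bob (-6<-5, -1<0); eliminate 1.
Column 2 is strictly dominated by 3 for Bob (-6<-4, -1<3); eliminate 2.
Row I is strictly dominated by row II (-1>-6); eliminate I.
Only (II, 3) remains, with payoff -1.

-1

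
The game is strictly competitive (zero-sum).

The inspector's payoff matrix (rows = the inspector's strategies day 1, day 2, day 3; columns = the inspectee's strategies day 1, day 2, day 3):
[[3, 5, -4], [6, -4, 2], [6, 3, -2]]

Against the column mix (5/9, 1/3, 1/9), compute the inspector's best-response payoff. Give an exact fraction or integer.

day 1: (3)·(5/9) + (5)·(1/3) + (-4)·(1/9) = 26/9.
day 2: (6)·(5/9) + (-4)·(1/3) + (2)·(1/9) = 20/9.
day 3: (6)·(5/9) + (3)·(1/3) + (-2)·(1/9) = 37/9.
The best pure response is day 3 with expected payoff 37/9.

37/9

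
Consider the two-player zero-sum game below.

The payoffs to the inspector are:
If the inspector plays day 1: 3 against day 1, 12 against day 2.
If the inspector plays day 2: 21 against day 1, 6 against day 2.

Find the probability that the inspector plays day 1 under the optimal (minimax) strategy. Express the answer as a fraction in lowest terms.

Row minima are 3 and 6, so the inspector's maximin is 6; column maxima are 21 and 12, so the inspectee's minimax is 12. These differ, so the equilibrium is in mixed strategies.
Let the inspector play day 1 with probability p. The inspectee is indifferent when 3p + 21(1−p) = 12p + 6(1−p), giving p = 5/8.

5/8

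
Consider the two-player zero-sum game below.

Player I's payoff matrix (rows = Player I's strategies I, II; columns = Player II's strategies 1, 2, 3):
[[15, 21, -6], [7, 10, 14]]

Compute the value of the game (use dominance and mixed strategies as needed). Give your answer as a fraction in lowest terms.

Column 2 is strictly dominated by 1 for Player II (it gives Player I more in every row).
The remaining 2×2 game on (I, II) × (1, 3) has no saddle point. Let Player I play I with probability p; indifference gives 15p + 7(1−p) = −6p + 14(1−p), so p = 1/4.
Similarly Player II's optimal q on 1 is 5/7, and the value is 15·(5/7) + (-6)·(2/7) = 9.

9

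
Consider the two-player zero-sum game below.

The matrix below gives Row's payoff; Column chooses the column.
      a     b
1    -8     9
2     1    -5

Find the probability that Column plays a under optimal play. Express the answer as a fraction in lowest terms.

14/23

Row minima are -8 and -5, so Row's maximin is -5; column maxima are 1 and 9, so Column's minimax is 1. These differ, so the equilibrium is in mixed strategies.
Let Column play a with probability q. Row is indifferent when −8q + 9(1−q) = q − 5(1−q), giving q = 14/23.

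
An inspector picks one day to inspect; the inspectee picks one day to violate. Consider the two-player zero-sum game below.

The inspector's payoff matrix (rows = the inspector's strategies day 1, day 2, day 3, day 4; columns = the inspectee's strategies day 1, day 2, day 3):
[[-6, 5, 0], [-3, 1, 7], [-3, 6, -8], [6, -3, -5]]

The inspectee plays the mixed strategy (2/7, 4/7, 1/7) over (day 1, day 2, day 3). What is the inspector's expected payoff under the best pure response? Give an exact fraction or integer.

10/7

day 1: (-6)·(2/7) + (5)·(4/7) + (0)·(1/7) = 8/7.
day 2: (-3)·(2/7) + (1)·(4/7) + (7)·(1/7) = 5/7.
day 3: (-3)·(2/7) + (6)·(4/7) + (-8)·(1/7) = 10/7.
day 4: (6)·(2/7) + (-3)·(4/7) + (-5)·(1/7) = -5/7.
The best pure response is day 3 with expected payoff 10/7.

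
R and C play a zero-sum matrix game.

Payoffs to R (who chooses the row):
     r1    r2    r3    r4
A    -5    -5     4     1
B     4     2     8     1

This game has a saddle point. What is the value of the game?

Row minima: -5, 1 → R's maximin is 1.
Column maxima: 4, 2, 8, 1 → C's minimax is 1.
They coincide at (B, r4), so the value is 1.

1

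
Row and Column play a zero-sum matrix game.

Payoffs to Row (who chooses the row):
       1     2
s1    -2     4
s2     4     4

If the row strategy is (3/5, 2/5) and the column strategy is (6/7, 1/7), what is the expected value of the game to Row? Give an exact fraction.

Against (6/7, 1/7), each row's expected payoff is s1: -8/7; s2: 4.
Taking the (3/5, 2/5)-weighted average: (3/5)·(-8/7) + (2/5)·(4) = 32/35.

32/35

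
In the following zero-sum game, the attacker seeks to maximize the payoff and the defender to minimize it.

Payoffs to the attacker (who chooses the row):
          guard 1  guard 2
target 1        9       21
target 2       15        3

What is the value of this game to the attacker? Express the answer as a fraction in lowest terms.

Row minima are 9 and 3, so the attacker's maximin is 9; column maxima are 15 and 21, so the defender's minimax is 15. These differ, so the equilibrium is in mixed strategies.
Let the attacker play target 1 with probability p. The defender is indifferent when 9p + 15(1−p) = 21p + 3(1−p), giving p = 1/2.
Let the defender play guard 1 with probability q. The attacker is indifferent when 9q + 21(1−q) = 15q + 3(1−q), giving q = 3/4.
The value is 9·(3/4) + (21)·(1/4) = 12.

12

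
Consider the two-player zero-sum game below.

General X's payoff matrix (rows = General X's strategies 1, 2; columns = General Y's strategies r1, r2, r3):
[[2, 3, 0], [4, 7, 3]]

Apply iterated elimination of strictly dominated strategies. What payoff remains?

3

Row 1 is strictly dominated by row 2 (4>2, 7>3, 3>0); eliminate 1.
Column r1 is strictly dominated by r3 for General Y (3<4); eliminate r1.
Column r2 is strictly dominated by r3 for General Y (3<7); eliminate r2.
Only (2, r3) remains, with payoff 3.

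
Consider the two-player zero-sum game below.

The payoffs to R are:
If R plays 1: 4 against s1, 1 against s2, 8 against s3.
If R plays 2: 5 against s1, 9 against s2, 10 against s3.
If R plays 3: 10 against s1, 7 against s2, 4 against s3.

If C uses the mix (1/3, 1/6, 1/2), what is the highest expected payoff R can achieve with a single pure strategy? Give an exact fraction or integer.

49/6

1: (4)·(1/3) + (1)·(1/6) + (8)·(1/2) = 11/2.
2: (5)·(1/3) + (9)·(1/6) + (10)·(1/2) = 49/6.
3: (10)·(1/3) + (7)·(1/6) + (4)·(1/2) = 13/2.
The best pure response is 2 with expected payoff 49/6.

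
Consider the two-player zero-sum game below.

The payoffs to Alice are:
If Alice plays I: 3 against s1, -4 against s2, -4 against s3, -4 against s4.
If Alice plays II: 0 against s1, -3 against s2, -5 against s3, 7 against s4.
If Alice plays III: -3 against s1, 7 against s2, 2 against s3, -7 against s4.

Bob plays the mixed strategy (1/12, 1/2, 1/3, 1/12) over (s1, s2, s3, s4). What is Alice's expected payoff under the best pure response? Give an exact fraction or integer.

10/3

I: (3)·(1/12) + (-4)·(1/2) + (-4)·(1/3) + (-4)·(1/12) = -41/12.
II: (0)·(1/12) + (-3)·(1/2) + (-5)·(1/3) + (7)·(1/12) = -31/12.
III: (-3)·(1/12) + (7)·(1/2) + (2)·(1/3) + (-7)·(1/12) = 10/3.
The best pure response is III with expected payoff 10/3.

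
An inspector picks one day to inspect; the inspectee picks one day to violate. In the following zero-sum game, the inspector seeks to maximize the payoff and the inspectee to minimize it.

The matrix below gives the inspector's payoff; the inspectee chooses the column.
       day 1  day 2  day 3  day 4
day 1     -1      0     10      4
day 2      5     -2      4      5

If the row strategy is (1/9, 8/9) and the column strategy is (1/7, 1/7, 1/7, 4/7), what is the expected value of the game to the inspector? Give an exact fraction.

Against (1/7, 1/7, 1/7, 4/7), each row's expected payoff is day 1: 25/7; day 2: 27/7.
Taking the (1/9, 8/9)-weighted average: (1/9)·(25/7) + (8/9)·(27/7) = 241/63.

241/63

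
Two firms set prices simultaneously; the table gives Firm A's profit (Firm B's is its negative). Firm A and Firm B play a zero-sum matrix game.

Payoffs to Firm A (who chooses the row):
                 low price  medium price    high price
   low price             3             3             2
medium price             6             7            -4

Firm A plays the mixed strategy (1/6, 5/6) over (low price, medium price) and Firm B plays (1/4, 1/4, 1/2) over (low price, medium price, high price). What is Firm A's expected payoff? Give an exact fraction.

Against (1/4, 1/4, 1/2), each row's expected payoff is low price: 5/2; medium price: 5/4.
Taking the (1/6, 5/6)-weighted average: (1/6)·(5/2) + (5/6)·(5/4) = 35/24.

35/24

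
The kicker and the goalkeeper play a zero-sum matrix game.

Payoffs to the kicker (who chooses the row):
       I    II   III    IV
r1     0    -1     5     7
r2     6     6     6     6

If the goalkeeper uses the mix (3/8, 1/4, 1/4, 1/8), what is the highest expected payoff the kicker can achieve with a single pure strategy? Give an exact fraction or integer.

r1: (0)·(3/8) + (-1)·(1/4) + (5)·(1/4) + (7)·(1/8) = 15/8.
r2: (6)·(3/8) + (6)·(1/4) + (6)·(1/4) + (6)·(1/8) = 6.
The best pure response is r2 with expected payoff 6.

6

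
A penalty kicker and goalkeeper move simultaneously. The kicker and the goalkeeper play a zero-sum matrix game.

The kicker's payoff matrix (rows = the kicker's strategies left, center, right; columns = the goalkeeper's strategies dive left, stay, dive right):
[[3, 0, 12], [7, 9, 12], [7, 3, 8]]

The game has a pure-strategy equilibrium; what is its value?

7

Row minima: 0, 7, 3 → the kicker's maximin is 7.
Column maxima: 7, 9, 12 → the goalkeeper's minimax is 7.
They coincide at (center, dive left), so the value is 7.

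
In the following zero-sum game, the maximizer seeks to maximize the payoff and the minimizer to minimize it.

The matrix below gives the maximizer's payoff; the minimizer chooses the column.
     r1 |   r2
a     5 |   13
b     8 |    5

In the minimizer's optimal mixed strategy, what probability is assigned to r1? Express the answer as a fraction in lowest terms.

8/11

Row minima are 5 and 5, so the maximizer's maximin is 5; column maxima are 8 and 13, so the minimizer's minimax is 8. These differ, so the equilibrium is in mixed strategies.
Let the minimizer play r1 with probability q. The maximizer is indifferent when 5q + 13(1−q) = 8q + 5(1−q), giving q = 8/11.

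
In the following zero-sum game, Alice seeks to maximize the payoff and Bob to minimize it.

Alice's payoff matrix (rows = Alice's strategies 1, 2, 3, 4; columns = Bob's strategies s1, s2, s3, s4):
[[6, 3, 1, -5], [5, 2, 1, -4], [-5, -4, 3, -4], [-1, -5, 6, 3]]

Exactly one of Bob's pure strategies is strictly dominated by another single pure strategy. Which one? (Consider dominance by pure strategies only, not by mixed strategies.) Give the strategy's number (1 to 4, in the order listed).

Bob prefers columns that give Alice less. Compare s3 with s4: -5 < 1, -4 < 1, -4 < 3, 3 < 6.
So s4 strictly dominates s3 for Bob; s3 is strictly dominated.

3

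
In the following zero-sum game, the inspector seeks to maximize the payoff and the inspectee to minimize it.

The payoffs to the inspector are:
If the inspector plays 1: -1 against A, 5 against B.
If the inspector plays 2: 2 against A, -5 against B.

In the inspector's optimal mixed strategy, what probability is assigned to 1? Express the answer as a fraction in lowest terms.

Row minima are -1 and -5, so the inspector's maximin is -1; column maxima are 2 and 5, so the inspectee's minimax is 2. These differ, so the equilibrium is in mixed strategies.
Let the inspector play 1 with probability p. The inspectee is indifferent when −p + 2(1−p) = 5p − 5(1−p), giving p = 7/13.

7/13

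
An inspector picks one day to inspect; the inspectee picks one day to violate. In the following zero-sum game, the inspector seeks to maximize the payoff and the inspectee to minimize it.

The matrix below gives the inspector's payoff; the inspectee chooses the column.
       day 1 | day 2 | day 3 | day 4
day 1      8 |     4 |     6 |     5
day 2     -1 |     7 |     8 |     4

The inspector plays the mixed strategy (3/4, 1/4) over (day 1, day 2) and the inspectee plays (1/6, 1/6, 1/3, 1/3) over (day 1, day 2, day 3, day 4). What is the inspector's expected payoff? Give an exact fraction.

11/2

Against (1/6, 1/6, 1/3, 1/3), each row's expected payoff is day 1: 17/3; day 2: 5.
Taking the (3/4, 1/4)-weighted average: (3/4)·(17/3) + (1/4)·(5) = 11/2.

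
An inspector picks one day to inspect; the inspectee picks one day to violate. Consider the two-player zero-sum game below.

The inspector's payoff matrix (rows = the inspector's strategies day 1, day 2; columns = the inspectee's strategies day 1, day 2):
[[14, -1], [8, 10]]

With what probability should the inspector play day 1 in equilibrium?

Row minima are -1 and 8, so the inspector's maximin is 8; column maxima are 14 and 10, so the inspectee's minimax is 10. These differ, so the equilibrium is in mixed strategies.
Let the inspector play day 1 with probability p. The inspectee is indifferent when 14p + 8(1−p) = −p + 10(1−p), giving p = 2/17.

2/17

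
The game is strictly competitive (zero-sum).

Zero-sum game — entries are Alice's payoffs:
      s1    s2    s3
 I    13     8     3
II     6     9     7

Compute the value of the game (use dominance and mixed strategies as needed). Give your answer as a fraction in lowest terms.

73/11

Column s2 is strictly dominated by s3 for Bob (it gives Alice more in every row).
The remaining 2×2 game on (I, II) × (s1, s3) has no saddle point. Let Alice play I with probability p; indifference gives 13p + 6(1−p) = 3p + 7(1−p), so p = 1/11.
Similarly Bob's optimal q on s1 is 4/11, and the value is 13·(4/11) + (3)·(7/11) = 73/11.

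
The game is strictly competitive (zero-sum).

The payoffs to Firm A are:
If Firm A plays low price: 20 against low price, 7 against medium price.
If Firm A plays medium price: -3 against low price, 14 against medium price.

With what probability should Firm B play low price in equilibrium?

Row minima are 7 and -3, so Firm A's maximin is 7; column maxima are 20 and 14, so Firm B's minimax is 14. These differ, so the equilibrium is in mixed strategies.
Let Firm B play low price with probability q. Firm A is indifferent when 20q + 7(1−q) = −3q + 14(1−q), giving q = 7/30.

7/30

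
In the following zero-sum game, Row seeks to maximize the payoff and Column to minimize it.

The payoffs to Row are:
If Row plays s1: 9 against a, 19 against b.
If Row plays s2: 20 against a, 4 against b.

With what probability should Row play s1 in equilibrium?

8/13

Row minima are 9 and 4, so Row's maximin is 9; column maxima are 20 and 19, so Column's minimax is 19. These differ, so the equilibrium is in mixed strategies.
Let Row play s1 with probability p. Column is indifferent when 9p + 20(1−p) = 19p + 4(1−p), giving p = 8/13.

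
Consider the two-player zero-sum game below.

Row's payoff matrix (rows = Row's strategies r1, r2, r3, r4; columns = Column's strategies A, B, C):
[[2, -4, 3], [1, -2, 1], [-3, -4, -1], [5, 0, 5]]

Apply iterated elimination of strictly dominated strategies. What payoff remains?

Column A is strictly dominated by B for Column (-4<2, -2<1, -4<-3, 0<5); eliminate A.
Row r1 is strictly dominated by row r4 (0>-4, 5>3); eliminate r1.
Row r2 is strictly dominated by row r4 (0>-2, 5>1); eliminate r2.
Column C is strictly dominated by B for Column (-4<-1, 0<5); eliminate C.
Row r3 is strictly dominated by row r4 (0>-4); eliminate r3.
Only (r4, B) remains, with payoff 0.

0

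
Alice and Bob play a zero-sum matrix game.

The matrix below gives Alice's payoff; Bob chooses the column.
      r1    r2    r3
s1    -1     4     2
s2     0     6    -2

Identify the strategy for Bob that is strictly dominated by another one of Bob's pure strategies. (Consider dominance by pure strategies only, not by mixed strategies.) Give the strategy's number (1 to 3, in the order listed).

Bob prefers columns that give Alice less. Compare r2 with r1: -1 < 4, 0 < 6.
So r1 strictly dominates r2 for Bob; r2 is strictly dominated.

2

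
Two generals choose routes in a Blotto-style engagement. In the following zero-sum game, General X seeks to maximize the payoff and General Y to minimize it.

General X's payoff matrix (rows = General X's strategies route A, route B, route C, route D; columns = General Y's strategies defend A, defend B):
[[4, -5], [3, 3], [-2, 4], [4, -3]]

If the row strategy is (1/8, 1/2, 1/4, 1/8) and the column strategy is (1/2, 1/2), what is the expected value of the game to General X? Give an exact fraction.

Against (1/2, 1/2), each row's expected payoff is route A: -1/2; route B: 3; route C: 1; route D: 1/2.
Taking the (1/8, 1/2, 1/4, 1/8)-weighted average: (1/8)·(-1/2) + (1/2)·(3) + (1/4)·(1) + (1/8)·(1/2) = 7/4.

7/4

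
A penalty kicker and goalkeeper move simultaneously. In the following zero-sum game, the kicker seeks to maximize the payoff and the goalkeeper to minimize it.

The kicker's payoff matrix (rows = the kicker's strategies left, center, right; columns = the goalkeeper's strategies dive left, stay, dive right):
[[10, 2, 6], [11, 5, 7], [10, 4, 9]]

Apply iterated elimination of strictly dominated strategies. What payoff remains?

Row left is strictly dominated by row center (11>10, 5>2, 7>6); eliminate left.
Column dive right is strictly dominated by stay for the goalkeeper (5<7, 4<9); eliminate dive right.
Column dive left is strictly dominated by stay for the goalkeeper (5<11, 4<10); eliminate dive left.
Row right is strictly dominated by row center (5>4); eliminate right.
Only (center, stay) remains, with payoff 5.

5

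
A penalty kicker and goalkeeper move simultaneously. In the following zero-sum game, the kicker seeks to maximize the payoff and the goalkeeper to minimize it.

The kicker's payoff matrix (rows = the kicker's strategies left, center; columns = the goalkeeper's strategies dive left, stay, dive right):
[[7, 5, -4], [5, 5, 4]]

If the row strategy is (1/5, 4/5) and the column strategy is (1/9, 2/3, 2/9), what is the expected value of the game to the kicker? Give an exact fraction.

67/15

Against (1/9, 2/3, 2/9), each row's expected payoff is left: 29/9; center: 43/9.
Taking the (1/5, 4/5)-weighted average: (1/5)·(29/9) + (4/5)·(43/9) = 67/15.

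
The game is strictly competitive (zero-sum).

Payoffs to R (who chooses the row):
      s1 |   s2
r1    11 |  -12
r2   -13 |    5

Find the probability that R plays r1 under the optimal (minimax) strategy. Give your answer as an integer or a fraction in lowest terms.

18/41

Row minima are -12 and -13, so R's maximin is -12; column maxima are 11 and 5, so C's minimax is 5. These differ, so the equilibrium is in mixed strategies.
Let R play r1 with probability p. C is indifferent when 11p − 13(1−p) = −12p + 5(1−p), giving p = 18/41.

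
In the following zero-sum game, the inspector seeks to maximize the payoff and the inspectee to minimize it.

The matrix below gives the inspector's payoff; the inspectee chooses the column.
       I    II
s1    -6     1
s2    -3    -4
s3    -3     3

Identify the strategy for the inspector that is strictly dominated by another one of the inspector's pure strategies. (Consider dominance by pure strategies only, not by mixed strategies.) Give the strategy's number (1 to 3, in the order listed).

Compare s1 with s3: -3 > -6, 3 > 1.
So s3 strictly dominates s1 for the inspector; s1 is strictly dominated.

1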